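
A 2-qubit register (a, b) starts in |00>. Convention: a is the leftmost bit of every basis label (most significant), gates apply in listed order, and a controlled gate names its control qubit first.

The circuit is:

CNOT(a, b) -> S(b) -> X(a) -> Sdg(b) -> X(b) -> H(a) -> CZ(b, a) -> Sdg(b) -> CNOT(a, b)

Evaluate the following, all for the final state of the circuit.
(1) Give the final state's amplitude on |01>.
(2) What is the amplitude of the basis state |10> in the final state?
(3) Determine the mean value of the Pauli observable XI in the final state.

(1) The final state's coefficient on |01> equals -sqrt(2)*I/2.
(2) |10> carries amplitude -sqrt(2)*I/2 in the final state.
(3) The observable XI averages to 0.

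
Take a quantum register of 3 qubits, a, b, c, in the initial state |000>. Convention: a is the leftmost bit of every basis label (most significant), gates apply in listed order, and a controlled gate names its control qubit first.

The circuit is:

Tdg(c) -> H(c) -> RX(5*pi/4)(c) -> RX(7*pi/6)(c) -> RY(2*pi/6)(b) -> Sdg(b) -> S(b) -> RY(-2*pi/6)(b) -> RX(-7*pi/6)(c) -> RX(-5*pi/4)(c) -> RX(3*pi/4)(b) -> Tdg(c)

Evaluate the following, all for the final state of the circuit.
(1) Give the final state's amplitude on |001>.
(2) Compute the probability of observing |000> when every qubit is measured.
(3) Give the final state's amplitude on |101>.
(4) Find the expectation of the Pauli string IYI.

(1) |001> carries amplitude -sqrt(4 - 2*sqrt(2))*exp(3*I*pi/4)/4 in the final state.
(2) A full measurement returns |000> with probability 1/4 - sqrt(2)/8.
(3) |101> carries amplitude 0 in the final state.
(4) In the final state, IYI has expectation -sqrt(2)/2.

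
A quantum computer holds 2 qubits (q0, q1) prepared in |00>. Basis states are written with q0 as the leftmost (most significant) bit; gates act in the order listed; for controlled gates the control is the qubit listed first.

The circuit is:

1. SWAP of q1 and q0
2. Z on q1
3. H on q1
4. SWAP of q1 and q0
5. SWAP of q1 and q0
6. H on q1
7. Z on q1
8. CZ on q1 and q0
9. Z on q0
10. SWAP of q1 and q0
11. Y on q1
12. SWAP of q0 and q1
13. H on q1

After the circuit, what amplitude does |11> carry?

The final state's coefficient on |11> equals sqrt(2)*I/2.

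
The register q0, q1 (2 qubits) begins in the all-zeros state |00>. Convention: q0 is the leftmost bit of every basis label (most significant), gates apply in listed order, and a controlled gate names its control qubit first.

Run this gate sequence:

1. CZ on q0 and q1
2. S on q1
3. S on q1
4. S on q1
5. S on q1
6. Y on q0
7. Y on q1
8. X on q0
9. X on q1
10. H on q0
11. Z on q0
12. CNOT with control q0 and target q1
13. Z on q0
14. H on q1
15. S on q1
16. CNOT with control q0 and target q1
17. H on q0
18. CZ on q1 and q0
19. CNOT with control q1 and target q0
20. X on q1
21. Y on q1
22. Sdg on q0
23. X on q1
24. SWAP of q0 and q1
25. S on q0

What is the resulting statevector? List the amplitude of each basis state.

The resulting statevector has amplitude sqrt(2)*(-1 - I)/4 on |00>, sqrt(2)*(-1 - I)/4 on |01>, sqrt(2)*(-1 + I)/4 on |10>, sqrt(2)*(-1 + I)/4 on |11>. Key observation: steps 2-5 multiply out to the identity, so the circuit reduces to the remaining gates.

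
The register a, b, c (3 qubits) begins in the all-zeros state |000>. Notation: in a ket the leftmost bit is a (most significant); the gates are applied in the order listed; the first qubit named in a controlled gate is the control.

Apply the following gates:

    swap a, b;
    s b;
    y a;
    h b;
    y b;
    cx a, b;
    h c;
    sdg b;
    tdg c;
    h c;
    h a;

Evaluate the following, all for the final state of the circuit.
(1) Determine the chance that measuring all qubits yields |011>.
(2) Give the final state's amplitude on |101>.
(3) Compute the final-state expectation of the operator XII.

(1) The probability of measuring |011> is 1/8 - sqrt(2)/16.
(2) |101> carries amplitude 1/4 + exp(3*I*pi/4)/4 in the final state.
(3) The observable XII averages to -1.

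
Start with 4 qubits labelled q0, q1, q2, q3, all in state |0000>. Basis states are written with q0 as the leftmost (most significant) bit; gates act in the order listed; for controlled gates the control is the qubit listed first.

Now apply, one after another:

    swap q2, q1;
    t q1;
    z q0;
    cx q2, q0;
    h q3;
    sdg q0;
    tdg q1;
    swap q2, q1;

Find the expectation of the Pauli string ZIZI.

The observable ZIZI averages to 1.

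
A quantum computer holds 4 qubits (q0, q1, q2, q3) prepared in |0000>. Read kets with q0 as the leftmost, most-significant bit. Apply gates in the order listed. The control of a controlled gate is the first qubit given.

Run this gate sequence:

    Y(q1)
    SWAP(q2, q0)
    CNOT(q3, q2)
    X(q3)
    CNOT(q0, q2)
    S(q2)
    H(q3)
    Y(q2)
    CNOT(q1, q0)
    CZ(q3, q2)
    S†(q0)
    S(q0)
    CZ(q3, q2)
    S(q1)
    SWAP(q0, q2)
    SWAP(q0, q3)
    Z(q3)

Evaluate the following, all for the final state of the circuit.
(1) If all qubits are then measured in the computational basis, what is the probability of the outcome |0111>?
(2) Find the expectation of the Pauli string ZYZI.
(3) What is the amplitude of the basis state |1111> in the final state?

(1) A full measurement returns |0111> with probability 1/2. Key observation: steps 10-13 multiply out to the identity, so the circuit reduces to the remaining gates.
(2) The observable ZYZI averages to 0.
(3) The amplitude on |1111> is -sqrt(2)*I/2.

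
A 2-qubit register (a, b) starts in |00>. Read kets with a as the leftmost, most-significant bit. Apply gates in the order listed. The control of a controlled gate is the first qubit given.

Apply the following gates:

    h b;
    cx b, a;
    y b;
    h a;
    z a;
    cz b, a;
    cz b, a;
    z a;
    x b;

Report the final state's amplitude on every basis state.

After the circuit, the state carries amplitude I/2 on |00>, -I/2 on |01>, I/2 on |10>, I/2 on |11>. Key observation: gates 5-8 undo each other exactly, leaving only the rest of the circuit to track.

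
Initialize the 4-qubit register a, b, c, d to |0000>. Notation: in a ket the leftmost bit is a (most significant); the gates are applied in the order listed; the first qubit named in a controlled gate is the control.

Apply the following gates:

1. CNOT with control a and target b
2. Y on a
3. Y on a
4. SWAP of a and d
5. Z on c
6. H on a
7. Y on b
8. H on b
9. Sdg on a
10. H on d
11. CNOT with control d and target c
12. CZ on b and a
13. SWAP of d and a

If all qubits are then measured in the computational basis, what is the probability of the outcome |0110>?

The probability of measuring |0110> is 0.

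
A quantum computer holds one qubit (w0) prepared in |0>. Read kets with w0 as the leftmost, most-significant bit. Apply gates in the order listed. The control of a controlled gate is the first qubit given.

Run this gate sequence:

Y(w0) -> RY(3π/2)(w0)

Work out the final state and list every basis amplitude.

The final amplitudes are -sqrt(2)*I/2 on |0>, -sqrt(2)*I/2 on |1>.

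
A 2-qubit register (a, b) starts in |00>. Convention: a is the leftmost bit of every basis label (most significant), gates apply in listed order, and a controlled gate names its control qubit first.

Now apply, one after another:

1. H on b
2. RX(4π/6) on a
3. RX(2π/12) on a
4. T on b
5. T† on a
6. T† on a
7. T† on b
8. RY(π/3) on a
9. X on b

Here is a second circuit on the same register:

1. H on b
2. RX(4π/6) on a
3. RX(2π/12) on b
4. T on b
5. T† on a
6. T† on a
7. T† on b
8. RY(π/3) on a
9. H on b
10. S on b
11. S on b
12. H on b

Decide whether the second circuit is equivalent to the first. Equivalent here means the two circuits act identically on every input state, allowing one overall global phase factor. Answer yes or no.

No — the two circuits implement different unitaries, even allowing a global phase.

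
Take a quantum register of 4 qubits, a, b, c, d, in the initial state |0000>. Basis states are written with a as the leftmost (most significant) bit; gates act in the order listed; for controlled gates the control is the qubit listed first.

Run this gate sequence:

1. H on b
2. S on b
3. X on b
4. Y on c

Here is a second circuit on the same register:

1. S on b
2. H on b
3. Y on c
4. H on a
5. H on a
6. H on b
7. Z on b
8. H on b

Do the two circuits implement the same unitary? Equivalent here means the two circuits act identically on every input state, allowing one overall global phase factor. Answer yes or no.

No, they are not equivalent — no single phase factor reconciles the two unitaries.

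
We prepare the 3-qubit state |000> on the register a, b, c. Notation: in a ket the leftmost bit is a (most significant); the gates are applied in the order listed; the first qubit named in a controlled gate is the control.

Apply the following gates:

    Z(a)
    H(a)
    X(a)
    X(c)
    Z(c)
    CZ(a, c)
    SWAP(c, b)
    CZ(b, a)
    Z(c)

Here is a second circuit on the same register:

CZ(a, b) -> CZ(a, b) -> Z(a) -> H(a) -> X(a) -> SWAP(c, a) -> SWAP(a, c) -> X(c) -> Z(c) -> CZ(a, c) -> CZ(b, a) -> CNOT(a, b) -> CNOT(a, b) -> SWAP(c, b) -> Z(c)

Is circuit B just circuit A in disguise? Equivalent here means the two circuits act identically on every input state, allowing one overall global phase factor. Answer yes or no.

No: there is an input state on which the two circuits produce genuinely different outputs (not merely differing by a phase).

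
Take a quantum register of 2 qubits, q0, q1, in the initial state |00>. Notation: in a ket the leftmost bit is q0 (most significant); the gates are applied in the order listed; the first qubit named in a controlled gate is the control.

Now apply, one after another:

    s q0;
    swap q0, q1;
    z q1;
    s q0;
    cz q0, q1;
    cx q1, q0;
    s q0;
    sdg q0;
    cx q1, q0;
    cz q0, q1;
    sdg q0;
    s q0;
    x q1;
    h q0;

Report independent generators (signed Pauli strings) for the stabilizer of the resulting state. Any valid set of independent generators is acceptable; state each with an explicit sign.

The stabilizer group can be generated by +XI, -IZ, among other valid generating sets.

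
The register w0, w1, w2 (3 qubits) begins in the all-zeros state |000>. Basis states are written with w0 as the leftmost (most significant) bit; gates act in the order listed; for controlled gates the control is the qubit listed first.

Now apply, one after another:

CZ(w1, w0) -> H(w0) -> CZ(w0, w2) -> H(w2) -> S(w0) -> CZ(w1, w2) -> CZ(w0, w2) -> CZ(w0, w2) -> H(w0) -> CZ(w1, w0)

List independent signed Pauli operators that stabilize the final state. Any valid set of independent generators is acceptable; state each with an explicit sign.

One valid set of independent stabilizer generators is -YII, +IIX, +IZI (any independent generating set of the same group is equally correct).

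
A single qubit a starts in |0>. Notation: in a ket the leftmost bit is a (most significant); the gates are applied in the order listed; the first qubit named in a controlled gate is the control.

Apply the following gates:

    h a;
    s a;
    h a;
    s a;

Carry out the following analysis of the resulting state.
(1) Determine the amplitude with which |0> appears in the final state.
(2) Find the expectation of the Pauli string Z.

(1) The final state's coefficient on |0> equals 1/2 + I/2.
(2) The expectation value of Z is 0.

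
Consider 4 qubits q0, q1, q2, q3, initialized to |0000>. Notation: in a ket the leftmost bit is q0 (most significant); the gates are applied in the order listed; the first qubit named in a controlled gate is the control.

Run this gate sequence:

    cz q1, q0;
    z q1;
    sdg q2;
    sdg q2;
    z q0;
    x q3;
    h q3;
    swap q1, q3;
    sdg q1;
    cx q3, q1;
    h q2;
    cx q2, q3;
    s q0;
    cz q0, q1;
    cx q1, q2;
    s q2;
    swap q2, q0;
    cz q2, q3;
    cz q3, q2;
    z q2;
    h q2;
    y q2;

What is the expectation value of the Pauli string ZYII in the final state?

The expectation value of ZYII is 0.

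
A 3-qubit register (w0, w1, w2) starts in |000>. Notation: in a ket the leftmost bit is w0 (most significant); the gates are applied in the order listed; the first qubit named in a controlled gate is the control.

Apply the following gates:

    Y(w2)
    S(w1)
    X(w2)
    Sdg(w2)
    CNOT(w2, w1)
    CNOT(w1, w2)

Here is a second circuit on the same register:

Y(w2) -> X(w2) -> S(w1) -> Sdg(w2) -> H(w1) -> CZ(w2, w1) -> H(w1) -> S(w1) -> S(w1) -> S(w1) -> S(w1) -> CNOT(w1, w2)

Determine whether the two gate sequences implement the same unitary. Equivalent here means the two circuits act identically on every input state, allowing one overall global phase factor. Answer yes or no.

Yes: on every input state the two circuits agree up to one overall phase factor.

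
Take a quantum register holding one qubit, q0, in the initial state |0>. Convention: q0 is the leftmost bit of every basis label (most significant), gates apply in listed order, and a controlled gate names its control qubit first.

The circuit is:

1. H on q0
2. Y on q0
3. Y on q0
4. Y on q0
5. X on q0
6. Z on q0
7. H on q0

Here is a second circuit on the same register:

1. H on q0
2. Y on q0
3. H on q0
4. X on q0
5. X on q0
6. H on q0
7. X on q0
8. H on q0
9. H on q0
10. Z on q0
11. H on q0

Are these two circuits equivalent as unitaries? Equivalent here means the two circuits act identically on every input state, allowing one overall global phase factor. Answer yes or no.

Yes, they are equivalent — the unitaries differ by at most a global phase.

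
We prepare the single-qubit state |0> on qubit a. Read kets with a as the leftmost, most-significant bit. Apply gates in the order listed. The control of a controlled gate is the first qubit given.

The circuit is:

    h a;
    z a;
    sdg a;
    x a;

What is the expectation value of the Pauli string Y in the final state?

In the final state, Y has expectation -1.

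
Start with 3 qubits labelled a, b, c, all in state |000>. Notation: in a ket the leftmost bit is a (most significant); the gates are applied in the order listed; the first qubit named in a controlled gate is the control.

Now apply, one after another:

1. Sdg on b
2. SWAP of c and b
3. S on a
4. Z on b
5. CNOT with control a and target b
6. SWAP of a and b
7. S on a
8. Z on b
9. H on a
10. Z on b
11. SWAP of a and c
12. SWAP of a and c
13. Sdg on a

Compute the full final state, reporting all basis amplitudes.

The resulting statevector has amplitude sqrt(2)/2 on |000>, -sqrt(2)*I/2 on |100>, and 0 on every other basis state.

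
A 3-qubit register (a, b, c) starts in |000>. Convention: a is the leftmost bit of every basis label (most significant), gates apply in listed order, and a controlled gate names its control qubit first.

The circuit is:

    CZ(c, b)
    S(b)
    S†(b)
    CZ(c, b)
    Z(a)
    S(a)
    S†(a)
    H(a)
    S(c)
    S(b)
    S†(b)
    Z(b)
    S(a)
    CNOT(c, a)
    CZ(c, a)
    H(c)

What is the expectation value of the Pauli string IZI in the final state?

In the final state, IZI has expectation 1. Key observation: the block from step 1 through step 4 cancels to the identity and can be dropped.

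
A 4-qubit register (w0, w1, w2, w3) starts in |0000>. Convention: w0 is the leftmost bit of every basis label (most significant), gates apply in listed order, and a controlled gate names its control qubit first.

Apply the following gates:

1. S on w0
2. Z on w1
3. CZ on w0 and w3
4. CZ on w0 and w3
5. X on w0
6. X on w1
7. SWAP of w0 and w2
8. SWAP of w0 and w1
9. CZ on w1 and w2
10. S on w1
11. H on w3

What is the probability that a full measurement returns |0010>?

A full measurement returns |0010> with probability 0. Key observation: the block from step 3 through step 4 cancels to the identity and can be dropped.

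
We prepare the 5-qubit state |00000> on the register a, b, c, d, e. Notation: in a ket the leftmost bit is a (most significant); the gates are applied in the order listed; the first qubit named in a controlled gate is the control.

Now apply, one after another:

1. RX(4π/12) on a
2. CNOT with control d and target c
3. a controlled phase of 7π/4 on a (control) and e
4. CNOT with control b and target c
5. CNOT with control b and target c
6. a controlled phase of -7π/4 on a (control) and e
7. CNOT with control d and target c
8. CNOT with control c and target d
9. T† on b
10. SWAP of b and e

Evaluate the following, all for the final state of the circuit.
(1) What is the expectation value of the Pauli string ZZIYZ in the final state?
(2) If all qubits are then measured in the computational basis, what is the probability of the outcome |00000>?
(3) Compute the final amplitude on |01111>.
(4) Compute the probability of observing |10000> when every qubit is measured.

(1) In the final state, ZZIYZ has expectation 0. Key observation: steps 2-7 multiply out to the identity, so the circuit reduces to the remaining gates.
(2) The probability of measuring |00000> is 3/4.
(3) The final state's coefficient on |01111> equals 0.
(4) A full measurement returns |10000> with probability 1/4.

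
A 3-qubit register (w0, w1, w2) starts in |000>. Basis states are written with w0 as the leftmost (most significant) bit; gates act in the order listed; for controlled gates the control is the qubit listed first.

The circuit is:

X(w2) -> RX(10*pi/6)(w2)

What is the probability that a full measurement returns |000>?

The probability of measuring |000> is 1/4.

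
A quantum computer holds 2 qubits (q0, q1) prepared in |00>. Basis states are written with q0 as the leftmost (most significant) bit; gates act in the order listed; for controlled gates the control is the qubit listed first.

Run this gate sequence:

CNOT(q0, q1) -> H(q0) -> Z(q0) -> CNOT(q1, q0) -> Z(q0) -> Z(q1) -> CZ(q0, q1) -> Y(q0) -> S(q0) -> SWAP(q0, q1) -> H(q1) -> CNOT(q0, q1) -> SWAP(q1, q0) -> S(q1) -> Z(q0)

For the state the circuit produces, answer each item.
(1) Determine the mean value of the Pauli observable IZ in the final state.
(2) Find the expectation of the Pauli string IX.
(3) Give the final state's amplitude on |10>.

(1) In the final state, IZ has expectation 1.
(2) The expectation value of IX is 0.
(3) |10> carries amplitude -1/2 + I/2 in the final state.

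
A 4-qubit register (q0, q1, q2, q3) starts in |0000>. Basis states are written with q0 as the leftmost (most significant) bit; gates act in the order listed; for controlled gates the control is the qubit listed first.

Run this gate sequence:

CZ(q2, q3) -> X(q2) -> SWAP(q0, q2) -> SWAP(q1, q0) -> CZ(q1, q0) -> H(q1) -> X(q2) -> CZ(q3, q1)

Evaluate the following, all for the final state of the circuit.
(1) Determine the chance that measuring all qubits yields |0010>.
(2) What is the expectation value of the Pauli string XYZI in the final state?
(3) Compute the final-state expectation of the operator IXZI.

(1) A full measurement returns |0010> with probability 1/2.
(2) The observable XYZI averages to 0.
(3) In the final state, IXZI has expectation 1.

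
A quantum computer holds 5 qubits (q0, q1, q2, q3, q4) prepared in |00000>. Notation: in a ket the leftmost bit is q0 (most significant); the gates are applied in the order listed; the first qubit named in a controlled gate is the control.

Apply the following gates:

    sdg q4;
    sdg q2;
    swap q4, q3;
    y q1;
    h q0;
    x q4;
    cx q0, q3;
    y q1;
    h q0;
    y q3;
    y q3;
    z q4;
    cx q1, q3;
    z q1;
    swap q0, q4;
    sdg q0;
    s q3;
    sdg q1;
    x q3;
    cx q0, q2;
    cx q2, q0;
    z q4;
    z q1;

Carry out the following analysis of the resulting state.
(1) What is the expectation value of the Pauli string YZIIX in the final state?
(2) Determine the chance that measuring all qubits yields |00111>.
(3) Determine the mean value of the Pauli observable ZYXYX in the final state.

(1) The expectation value of YZIIX is 0.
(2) A full measurement returns |00111> with probability 1/4.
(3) The expectation value of ZYXYX is 0.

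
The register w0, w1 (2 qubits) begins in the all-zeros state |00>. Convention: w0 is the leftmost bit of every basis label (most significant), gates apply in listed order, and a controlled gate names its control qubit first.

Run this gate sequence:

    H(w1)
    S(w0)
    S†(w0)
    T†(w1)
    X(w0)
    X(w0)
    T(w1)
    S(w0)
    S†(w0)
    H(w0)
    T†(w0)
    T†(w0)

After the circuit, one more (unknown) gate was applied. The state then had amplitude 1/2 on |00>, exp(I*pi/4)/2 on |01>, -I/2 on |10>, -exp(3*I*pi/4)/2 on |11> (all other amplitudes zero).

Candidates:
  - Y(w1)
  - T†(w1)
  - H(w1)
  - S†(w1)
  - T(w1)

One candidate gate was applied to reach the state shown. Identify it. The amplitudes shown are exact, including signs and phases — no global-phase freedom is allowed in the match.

The unique candidate consistent with the amplitudes is T(w1).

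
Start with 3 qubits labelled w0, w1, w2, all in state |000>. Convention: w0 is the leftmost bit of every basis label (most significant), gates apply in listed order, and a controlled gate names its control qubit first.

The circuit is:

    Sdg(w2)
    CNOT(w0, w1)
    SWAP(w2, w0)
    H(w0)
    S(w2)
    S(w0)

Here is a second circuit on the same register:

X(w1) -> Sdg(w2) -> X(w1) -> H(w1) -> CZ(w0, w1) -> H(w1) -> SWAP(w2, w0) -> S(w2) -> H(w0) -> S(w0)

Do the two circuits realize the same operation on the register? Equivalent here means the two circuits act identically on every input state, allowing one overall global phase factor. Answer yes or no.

Yes: on every input state the two circuits agree up to one overall phase factor.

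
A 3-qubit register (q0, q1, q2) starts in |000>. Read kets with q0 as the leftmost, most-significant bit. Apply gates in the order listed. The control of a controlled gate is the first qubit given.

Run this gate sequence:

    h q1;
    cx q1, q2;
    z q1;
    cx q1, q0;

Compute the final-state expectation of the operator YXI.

The observable YXI averages to 0.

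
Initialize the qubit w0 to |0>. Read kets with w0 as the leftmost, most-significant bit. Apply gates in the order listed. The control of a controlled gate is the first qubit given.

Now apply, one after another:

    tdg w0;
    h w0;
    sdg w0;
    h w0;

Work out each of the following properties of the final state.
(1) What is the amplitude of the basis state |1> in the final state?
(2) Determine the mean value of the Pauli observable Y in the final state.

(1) The amplitude on |1> is 1/2 + I/2.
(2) The observable Y averages to 1.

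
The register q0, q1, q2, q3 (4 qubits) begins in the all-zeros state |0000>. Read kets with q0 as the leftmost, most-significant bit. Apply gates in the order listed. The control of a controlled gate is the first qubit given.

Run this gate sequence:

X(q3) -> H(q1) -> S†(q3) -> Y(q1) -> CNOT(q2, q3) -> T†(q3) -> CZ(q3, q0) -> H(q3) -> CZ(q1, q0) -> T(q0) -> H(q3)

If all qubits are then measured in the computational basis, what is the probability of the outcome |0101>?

A full measurement returns |0101> with probability 1/2.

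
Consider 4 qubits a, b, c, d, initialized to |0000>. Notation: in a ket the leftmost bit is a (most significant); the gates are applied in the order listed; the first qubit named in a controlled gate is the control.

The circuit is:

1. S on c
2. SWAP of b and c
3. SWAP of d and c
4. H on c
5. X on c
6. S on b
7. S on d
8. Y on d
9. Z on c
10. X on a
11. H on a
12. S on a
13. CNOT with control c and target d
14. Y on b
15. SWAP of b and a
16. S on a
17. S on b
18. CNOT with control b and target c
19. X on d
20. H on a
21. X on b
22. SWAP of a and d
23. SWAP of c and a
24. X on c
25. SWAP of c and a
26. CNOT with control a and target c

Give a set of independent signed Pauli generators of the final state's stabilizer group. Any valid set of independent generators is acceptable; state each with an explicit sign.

The stabilizer group can be generated by -XIII, +IXXI, -IIIX, +IZZI, among other valid generating sets.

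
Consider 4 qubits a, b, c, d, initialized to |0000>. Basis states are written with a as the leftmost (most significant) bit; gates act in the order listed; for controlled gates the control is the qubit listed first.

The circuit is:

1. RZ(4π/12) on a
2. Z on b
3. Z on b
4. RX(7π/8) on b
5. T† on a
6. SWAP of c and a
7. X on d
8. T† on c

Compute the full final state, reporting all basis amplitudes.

The final amplitudes are -exp(5*I*pi/6)*sin(pi/16) on |0001>, -exp(I*pi/3)*cos(pi/16) on |0101>, and 0 on every other basis state.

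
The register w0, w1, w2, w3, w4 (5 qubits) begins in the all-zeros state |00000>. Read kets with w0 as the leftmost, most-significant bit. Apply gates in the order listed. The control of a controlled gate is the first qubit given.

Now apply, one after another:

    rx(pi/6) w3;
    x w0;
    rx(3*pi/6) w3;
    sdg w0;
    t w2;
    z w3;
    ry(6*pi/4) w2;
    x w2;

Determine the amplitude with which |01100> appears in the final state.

The final state's coefficient on |01100> equals 0.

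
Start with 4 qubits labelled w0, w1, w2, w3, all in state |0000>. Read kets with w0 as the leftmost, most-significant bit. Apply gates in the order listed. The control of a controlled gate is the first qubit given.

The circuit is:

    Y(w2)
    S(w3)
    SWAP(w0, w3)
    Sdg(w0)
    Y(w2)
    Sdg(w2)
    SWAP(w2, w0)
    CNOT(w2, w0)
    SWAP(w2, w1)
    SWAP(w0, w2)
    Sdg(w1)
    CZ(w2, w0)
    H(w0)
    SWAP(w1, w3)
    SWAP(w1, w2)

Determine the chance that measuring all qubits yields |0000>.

A full measurement returns |0000> with probability 1/2.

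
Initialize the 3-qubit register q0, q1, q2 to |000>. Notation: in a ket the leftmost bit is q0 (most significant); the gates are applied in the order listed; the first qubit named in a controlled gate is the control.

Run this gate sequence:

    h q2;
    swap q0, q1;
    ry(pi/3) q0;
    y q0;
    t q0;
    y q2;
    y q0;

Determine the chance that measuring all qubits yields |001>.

A full measurement returns |001> with probability 3/8.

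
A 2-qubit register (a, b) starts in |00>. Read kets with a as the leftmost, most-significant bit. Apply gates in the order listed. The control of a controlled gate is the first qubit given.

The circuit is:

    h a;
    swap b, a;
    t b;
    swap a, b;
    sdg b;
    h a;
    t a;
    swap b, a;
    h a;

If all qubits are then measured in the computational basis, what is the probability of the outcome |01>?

A full measurement returns |01> with probability 1/4 - sqrt(2)/8.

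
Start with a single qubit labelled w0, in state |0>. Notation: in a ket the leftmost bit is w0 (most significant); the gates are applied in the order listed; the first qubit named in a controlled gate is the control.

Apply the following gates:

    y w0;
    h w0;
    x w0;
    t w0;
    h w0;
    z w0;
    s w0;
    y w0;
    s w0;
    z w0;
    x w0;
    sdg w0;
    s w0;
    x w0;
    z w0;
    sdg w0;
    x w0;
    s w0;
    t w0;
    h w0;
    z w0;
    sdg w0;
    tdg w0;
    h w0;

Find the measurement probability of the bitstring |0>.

The probability of measuring |0> is 1/4 - sqrt(2)/8.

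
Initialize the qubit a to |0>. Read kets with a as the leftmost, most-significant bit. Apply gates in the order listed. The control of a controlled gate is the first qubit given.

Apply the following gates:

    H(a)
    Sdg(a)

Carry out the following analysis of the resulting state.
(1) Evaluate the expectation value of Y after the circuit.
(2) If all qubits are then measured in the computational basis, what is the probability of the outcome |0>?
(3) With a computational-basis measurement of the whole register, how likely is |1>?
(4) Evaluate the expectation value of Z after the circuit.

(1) The expectation value of Y is -1.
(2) Outcome |0> occurs with probability 1/2.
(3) The probability of measuring |1> is 1/2.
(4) In the final state, Z has expectation 0.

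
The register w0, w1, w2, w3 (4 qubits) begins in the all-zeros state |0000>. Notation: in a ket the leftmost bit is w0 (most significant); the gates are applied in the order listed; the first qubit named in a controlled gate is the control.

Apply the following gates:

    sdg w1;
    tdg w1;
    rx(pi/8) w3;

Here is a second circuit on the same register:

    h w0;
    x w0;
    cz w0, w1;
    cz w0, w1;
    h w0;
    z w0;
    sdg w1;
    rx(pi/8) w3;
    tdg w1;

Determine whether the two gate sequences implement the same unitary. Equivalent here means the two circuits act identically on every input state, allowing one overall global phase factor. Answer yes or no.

Yes — the two circuits implement the same unitary up to a global phase.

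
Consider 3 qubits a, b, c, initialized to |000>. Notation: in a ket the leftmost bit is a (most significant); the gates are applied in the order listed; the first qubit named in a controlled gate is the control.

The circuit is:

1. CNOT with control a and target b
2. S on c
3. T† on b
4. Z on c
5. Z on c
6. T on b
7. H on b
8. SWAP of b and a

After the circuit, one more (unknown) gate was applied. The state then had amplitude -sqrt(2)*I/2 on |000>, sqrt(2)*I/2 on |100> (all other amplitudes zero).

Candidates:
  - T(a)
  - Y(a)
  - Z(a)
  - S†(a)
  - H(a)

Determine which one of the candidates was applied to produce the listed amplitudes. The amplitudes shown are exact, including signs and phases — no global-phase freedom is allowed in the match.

The unique candidate consistent with the amplitudes is Y(a). Key observation: gates 3-6 undo each other exactly, leaving only the rest of the circuit to track.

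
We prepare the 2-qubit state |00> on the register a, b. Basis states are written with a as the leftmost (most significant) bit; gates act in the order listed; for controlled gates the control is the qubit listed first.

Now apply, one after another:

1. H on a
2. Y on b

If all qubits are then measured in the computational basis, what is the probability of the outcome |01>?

A full measurement returns |01> with probability 1/2.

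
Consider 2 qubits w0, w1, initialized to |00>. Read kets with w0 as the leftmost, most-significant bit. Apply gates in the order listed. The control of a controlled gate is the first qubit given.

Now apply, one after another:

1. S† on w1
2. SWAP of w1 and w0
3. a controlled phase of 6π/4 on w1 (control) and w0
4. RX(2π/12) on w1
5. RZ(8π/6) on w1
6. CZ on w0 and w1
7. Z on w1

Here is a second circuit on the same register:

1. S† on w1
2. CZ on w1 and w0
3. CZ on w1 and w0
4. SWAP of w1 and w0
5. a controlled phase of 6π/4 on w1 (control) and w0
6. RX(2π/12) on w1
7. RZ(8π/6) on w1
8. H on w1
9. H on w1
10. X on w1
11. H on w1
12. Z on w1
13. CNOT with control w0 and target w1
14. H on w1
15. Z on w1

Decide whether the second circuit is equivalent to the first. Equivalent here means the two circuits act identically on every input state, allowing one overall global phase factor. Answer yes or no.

Yes, they are equivalent — the unitaries differ by at most a global phase.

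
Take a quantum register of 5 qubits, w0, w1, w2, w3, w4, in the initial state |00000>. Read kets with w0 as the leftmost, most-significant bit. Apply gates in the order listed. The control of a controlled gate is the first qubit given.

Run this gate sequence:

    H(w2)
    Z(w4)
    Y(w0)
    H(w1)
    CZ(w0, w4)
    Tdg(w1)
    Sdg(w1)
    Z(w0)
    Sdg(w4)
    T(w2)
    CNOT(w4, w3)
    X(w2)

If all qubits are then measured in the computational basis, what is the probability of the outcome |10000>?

Outcome |10000> occurs with probability 1/4.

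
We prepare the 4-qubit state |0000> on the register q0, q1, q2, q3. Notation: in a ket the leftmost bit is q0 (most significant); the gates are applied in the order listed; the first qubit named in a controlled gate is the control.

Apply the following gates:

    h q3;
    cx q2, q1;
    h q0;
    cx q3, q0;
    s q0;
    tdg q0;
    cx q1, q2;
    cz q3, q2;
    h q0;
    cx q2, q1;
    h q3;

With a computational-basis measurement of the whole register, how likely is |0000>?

A full measurement returns |0000> with probability sqrt(2)/4 + 1/2.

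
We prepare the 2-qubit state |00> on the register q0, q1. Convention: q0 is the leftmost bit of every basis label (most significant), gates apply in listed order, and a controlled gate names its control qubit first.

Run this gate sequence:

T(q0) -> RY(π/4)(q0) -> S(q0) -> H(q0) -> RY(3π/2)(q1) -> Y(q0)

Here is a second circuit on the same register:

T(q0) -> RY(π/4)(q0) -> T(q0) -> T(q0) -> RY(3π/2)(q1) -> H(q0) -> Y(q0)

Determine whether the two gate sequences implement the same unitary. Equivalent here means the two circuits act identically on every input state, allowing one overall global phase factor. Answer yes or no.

Yes: on every input state the two circuits agree up to one overall phase factor.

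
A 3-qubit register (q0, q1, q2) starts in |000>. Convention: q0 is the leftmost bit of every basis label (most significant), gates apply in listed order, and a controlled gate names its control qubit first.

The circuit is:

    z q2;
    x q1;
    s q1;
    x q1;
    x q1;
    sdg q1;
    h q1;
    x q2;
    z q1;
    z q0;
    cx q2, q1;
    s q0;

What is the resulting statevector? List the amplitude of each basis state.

The resulting statevector has amplitude sqrt(2)/2 on |001>, sqrt(2)/2 on |011>, and 0 on every other basis state.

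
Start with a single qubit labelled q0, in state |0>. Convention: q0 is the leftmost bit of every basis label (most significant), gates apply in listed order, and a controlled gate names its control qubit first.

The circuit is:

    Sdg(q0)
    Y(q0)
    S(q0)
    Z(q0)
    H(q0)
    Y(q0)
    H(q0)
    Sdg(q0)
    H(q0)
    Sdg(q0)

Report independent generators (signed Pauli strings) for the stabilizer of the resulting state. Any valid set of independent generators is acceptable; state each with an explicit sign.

The stabilizer group can be generated by -Y, among other valid generating sets.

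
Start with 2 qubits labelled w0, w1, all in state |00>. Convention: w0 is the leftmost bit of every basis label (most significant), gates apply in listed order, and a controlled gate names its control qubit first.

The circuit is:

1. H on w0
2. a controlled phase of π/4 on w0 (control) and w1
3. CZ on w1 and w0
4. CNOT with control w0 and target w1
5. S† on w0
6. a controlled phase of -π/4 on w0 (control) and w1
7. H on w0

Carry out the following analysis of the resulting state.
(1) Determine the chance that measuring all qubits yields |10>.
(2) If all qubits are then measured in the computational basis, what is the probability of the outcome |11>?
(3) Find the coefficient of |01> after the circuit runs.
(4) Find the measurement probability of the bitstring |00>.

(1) The probability of measuring |10> is 1/4.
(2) A full measurement returns |11> with probability 1/4.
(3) The amplitude on |01> is -exp(I*pi/4)/2.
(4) A full measurement returns |00> with probability 1/4.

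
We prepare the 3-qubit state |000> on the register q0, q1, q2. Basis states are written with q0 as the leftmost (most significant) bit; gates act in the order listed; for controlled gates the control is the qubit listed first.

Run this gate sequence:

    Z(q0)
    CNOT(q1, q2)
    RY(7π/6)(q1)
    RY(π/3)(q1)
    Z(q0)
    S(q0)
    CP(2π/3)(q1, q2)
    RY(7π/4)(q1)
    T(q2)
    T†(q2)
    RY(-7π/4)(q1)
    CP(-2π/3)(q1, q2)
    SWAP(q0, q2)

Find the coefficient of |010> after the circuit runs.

|010> carries amplitude sqrt(2)/2 in the final state.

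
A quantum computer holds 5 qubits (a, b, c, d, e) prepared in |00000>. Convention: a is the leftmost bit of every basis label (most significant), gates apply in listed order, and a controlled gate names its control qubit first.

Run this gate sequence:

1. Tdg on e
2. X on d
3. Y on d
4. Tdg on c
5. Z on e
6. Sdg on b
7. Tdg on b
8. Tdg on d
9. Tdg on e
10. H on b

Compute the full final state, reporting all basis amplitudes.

The resulting statevector has amplitude -sqrt(2)*I/2 on |00000>, -sqrt(2)*I/2 on |01000>, and 0 on every other basis state.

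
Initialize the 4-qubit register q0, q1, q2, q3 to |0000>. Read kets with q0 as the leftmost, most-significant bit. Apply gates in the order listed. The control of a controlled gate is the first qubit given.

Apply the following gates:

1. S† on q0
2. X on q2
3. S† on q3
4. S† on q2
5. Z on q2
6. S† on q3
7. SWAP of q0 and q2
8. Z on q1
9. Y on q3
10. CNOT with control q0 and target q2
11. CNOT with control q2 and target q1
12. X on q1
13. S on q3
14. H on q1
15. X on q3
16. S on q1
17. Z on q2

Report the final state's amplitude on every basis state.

After the circuit, the state carries amplitude sqrt(2)*I/2 on |1010>, -sqrt(2)/2 on |1110>, and 0 on every other basis state.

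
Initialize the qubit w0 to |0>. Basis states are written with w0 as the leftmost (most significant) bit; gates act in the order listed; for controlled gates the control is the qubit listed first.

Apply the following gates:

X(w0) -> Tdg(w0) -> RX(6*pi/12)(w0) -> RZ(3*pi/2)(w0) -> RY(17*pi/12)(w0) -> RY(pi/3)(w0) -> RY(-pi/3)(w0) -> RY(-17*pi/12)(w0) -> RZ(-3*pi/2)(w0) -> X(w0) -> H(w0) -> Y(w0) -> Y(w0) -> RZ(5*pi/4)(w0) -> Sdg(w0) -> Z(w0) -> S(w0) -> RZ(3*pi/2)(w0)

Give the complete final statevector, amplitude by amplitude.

The final amplitudes are (1 - I)*exp(3*I*pi/8)/2 on |0>, (1 + I)*exp(I*pi/8)/2 on |1>. Key observation: steps 4-9 multiply out to the identity, so the circuit reduces to the remaining gates.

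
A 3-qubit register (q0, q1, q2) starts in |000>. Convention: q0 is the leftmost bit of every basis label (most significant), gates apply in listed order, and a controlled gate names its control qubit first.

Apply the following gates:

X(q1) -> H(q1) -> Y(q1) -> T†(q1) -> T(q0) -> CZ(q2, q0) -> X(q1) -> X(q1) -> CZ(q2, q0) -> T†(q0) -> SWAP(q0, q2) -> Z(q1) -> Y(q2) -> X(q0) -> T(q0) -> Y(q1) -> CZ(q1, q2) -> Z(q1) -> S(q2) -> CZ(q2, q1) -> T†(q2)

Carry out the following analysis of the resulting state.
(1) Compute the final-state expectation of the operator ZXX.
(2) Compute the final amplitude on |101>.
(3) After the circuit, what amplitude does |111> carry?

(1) In the final state, ZXX has expectation 0.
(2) The final state's coefficient on |101> equals -sqrt(2)*exp(3*I*pi/4)/2.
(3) |111> carries amplitude -sqrt(2)/2 in the final state.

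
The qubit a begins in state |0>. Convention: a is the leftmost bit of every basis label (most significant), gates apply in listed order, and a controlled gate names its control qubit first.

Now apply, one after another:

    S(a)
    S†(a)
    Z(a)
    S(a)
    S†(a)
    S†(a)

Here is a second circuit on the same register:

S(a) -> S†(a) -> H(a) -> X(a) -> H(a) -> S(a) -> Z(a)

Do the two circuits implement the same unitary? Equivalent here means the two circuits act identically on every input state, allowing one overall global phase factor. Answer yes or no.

Yes, they are equivalent — the unitaries differ by at most a global phase.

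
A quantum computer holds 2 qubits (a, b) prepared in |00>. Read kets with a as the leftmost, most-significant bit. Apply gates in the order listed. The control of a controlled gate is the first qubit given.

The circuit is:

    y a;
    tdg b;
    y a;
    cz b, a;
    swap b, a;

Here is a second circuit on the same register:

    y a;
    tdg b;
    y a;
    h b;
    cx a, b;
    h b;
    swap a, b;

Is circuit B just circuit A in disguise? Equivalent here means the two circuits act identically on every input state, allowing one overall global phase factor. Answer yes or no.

Yes — the two circuits implement the same unitary up to a global phase.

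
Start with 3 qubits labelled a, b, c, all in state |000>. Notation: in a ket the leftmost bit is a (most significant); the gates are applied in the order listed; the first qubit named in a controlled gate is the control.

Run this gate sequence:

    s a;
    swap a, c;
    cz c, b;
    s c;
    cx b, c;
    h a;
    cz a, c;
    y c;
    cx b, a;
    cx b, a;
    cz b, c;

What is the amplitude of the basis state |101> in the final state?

|101> carries amplitude sqrt(2)*I/2 in the final state. Key observation: gates 9-10 undo each other exactly, leaving only the rest of the circuit to track.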